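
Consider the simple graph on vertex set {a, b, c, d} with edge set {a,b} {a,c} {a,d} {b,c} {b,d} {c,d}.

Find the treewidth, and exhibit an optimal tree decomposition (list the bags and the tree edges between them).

With just one bag of size 4, the width is 4 − 1 = 3, so tw(G) ≤ 3. On the other hand G contains the 4-clique {a, b, c, d}. A clique must lie in a single bag of any decomposition, so no decomposition can have width below 3. Hence tw(G) = 3 exactly.

Treewidth 3.
Bags: B1 = {a, b, c, d}
Tree: (single bag)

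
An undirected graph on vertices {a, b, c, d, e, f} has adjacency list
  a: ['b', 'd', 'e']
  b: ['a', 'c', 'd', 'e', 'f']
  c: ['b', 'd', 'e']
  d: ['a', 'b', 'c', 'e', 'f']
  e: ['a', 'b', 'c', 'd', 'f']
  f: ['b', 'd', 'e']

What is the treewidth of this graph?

3

A width-3 tree decomposition is:
Bags: B1 = {a, b, d, e}  B2 = {b, c, d, e}  B3 = {b, d, e, f}
Tree: B1–B2, B2–B3
Each bag holds 4 vertices, so the decomposition has width 3, which upper-bounds the treewidth. On the other hand G contains the 4-clique {a, b, d, e}. A clique must lie in a single bag of any decomposition, so no decomposition can have width below 3. Therefore the treewidth is 3.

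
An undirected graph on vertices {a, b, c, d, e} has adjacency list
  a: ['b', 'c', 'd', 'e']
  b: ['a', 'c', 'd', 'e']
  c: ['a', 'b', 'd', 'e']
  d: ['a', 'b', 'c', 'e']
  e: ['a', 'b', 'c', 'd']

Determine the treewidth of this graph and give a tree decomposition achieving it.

A single bag containing all 5 vertices is trivially a valid decomposition of width 4. For the lower bound, the 5 vertices {a, b, c, d, e} are pairwise adjacent, and any tree decomposition puts a clique entirely inside one bag — forcing width ≥ 4. The upper and lower bounds meet at 4, so that is the treewidth.

Treewidth 4.
Bags: B1 = {a, b, c, d, e}
Tree: (single bag)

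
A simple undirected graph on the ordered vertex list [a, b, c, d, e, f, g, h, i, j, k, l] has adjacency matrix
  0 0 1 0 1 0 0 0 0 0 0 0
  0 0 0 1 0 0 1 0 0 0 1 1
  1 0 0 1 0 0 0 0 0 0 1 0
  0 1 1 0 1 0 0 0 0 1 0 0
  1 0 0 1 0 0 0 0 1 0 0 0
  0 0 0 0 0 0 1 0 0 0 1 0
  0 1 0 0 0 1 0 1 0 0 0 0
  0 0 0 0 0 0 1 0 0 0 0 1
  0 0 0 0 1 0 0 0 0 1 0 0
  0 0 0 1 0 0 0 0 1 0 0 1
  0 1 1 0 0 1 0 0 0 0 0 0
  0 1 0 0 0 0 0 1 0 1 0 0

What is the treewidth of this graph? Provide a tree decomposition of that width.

Treewidth 3.
One such decomposition:
Bags: B1 = {a, e, i, j}  B2 = {a, d, e, j}  B3 = {a, c, d, j}  B4 = {c, d, j, l}  B5 = {b, c, d, l}  B6 = {b, c, k, l}  B7 = {b, h, k, l}  B8 = {b, g, h, k}  B9 = {f, g, h, k}
Tree: B1–B2, B2–B3, B3–B4, B4–B5, B5–B6, B6–B7, B7–B8, B8–B9

The largest bag has 4 vertices, giving width 3; this decomposition certifies tw(G) ≤ 3. For the lower bound: the 4 vertex sets {a,e,i}, {j}, {d}, {b,c,k,l} are disjoint, each induces a connected subgraph, and every pair is joined by at least one edge of G. Contracting each set to a single vertex therefore yields K_{4} as a minor, and since treewidth is minor-monotone, tw(G) ≥ tw(K_{4}) = 3. Therefore the treewidth is 3.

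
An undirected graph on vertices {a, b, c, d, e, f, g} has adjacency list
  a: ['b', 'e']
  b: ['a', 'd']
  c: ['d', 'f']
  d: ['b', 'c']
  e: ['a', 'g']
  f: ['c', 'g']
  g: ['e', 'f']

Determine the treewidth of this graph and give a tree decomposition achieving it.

The largest bag has 3 vertices, giving width 2; this decomposition certifies tw(G) ≤ 2. For the lower bound, G contains the cycle f–g–e–a–b–d–c–f, so G is not a forest; only forests have treewidth ≤ 1, hence tw(G) ≥ 2. Combining the bounds, tw(G) = 2.

Treewidth 2.
One such decomposition:
Bags: B1 = {e, f, g}  B2 = {a, e, f}  B3 = {a, b, f}  B4 = {b, d, f}  B5 = {c, d, f}
Tree: B1–B2, B2–B3, B3–B4, B4–B5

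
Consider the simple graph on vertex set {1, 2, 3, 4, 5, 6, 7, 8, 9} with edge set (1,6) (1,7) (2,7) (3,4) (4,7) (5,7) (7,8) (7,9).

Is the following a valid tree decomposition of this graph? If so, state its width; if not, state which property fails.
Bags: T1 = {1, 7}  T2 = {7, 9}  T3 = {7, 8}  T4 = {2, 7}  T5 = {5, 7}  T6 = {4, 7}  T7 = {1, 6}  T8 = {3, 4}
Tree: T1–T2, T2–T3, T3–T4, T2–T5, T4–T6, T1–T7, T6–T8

Checking the three conditions: (i) the bags cover all of {1, 2, 3, 4, 5, 6, 7, 8, 9}; (ii) for each edge, some bag contains both endpoints; (iii) the bags containing any fixed vertex form a subtree. All hold, so the decomposition is valid with width 2 − 1 = 1.

Yes; width 1.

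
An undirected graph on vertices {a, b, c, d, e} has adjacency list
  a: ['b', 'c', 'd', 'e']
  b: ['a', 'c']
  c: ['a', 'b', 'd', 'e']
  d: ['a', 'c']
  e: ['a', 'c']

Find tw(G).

A width-2 tree decomposition is:
Bags: B1 = {a, b, c}  B2 = {a, c, e}  B3 = {a, c, d}
Tree: B1–B2, B2–B3
Every bag has size at most 3, so the width is 3 − 1 = 2 and tw(G) ≤ 2. Conversely, {a, c, d} is a clique of size 3, and the vertices of any clique must share a bag in every tree decomposition; so some bag has ≥ 3 vertices and tw(G) ≥ 2. Therefore the treewidth is 2.

2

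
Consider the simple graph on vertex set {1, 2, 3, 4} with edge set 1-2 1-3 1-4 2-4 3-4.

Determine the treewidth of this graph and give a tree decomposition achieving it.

Treewidth 2.
One such decomposition:
Bags: B1 = {1, 3, 4}  B2 = {1, 2, 4}
Tree: B1–B2

Each bag holds 3 vertices, so the decomposition has width 2, which upper-bounds the treewidth. On the other hand G contains the 3-clique {1, 2, 4}. A clique must lie in a single bag of any decomposition, so no decomposition can have width below 2. Therefore the treewidth is 2.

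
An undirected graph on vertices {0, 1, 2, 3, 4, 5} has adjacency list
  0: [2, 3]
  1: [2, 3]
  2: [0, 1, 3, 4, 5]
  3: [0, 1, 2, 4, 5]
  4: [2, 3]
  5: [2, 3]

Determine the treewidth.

A width-2 tree decomposition is:
Bags: B1 = {2, 3, 4}  B2 = {1, 2, 3}  B3 = {0, 2, 3}  B4 = {2, 3, 5}
Tree: B1–B2, B2–B3, B2–B4
The largest bag has 3 vertices, giving width 2; this decomposition certifies tw(G) ≤ 2. Conversely, {0, 2, 3} is a clique of size 3, and the vertices of any clique must share a bag in every tree decomposition; so some bag has ≥ 3 vertices and tw(G) ≥ 2. Hence tw(G) = 2 exactly.

2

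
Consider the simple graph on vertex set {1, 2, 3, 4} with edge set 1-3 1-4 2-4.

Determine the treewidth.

A width-1 tree decomposition is:
Bags: B1 = {2, 4}  B2 = {1, 4}  B3 = {1, 3}
Tree: B1–B2, B2–B3
Every bag has size at most 2, so the width is 2 − 1 = 1 and tw(G) ≤ 1. Any graph with an edge has treewidth ≥ 1, and G has the edge 2–4. The upper and lower bounds meet at 1, so that is the treewidth.

1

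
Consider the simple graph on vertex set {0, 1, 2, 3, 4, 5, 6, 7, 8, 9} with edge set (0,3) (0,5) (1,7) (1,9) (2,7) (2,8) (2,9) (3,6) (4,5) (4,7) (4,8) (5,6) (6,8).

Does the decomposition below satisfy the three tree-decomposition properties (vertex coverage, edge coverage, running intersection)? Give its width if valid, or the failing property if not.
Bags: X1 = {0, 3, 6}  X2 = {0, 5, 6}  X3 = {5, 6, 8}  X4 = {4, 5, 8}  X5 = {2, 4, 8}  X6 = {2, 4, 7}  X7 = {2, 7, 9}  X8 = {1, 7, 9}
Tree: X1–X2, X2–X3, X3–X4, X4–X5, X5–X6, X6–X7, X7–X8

Every vertex of G appears in some bag (union = {0, 1, 2, 3, 4, 5, 6, 7, 8, 9}); every edge is covered by a bag; and for each vertex v the set of bags containing v is connected in the bag tree. The decomposition is therefore valid. The largest bag has 3 vertices, so the width is 2.

Yes; width 2.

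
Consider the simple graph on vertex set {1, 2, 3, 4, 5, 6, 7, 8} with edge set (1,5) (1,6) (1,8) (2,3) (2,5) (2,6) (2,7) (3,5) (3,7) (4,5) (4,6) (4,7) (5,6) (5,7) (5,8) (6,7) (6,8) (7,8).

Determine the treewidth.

A width-3 tree decomposition is:
Bags: B1 = {2, 5, 6, 7}  B2 = {5, 6, 7, 8}  B3 = {2, 3, 5, 7}  B4 = {4, 5, 6, 7}  B5 = {1, 5, 6, 8}
Tree: B1–B2, B1–B3, B2–B4, B2–B5
Each bag holds 4 vertices, so the decomposition has width 3, which upper-bounds the treewidth. For the lower bound, the 4 vertices {2, 3, 5, 7} are pairwise adjacent, and any tree decomposition puts a clique entirely inside one bag — forcing width ≥ 3. The upper and lower bounds meet at 3, so that is the treewidth.

3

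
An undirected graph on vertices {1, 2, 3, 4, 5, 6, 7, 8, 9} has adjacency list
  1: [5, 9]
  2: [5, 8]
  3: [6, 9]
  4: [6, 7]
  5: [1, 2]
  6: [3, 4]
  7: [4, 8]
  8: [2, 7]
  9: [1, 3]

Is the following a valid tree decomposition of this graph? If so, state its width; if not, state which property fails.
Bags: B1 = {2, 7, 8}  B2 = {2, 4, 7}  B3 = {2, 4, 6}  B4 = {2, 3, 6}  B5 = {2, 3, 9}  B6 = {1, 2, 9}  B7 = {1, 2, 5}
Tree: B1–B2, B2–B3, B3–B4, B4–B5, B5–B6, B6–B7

Yes; width 2.

Every vertex of G appears in some bag (union = {1, 2, 3, 4, 5, 6, 7, 8, 9}); every edge is covered by a bag; and for each vertex v the set of bags containing v is connected in the bag tree. The decomposition is therefore valid. The largest bag has 3 vertices, so the width is 2.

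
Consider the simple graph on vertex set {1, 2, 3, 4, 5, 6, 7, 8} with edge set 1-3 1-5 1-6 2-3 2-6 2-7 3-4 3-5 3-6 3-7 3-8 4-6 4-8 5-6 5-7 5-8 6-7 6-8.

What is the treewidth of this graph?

3

A width-3 tree decomposition is:
Bags: B1 = {1, 3, 5, 6}  B2 = {3, 5, 6, 8}  B3 = {3, 5, 6, 7}  B4 = {2, 3, 6, 7}  B5 = {3, 4, 6, 8}
Tree: B1–B2, B2–B3, B3–B4, B2–B5
The largest bag has 4 vertices, giving width 3; this decomposition certifies tw(G) ≤ 3. Conversely, {2, 3, 6, 7} is a clique of size 4, and the vertices of any clique must share a bag in every tree decomposition; so some bag has ≥ 4 vertices and tw(G) ≥ 3. Hence tw(G) = 3 exactly.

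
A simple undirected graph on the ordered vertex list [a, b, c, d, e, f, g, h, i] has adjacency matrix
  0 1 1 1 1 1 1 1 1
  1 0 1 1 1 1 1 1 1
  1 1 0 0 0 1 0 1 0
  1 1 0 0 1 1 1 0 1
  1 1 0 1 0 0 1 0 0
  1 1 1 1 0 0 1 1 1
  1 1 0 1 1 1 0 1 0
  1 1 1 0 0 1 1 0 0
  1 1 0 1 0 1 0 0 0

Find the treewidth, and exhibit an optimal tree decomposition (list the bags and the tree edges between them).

Each bag holds 5 vertices, so the decomposition has width 4, which upper-bounds the treewidth. On the other hand G contains the 5-clique {a, b, d, e, g}. A clique must lie in a single bag of any decomposition, so no decomposition can have width below 4. Therefore the treewidth is 4.

Treewidth 4.
Bags: B1 = {a, b, f, g, h}  B2 = {a, b, d, f, g}  B3 = {a, b, d, e, g}  B4 = {a, b, d, f, i}  B5 = {a, b, c, f, h}
Tree: B1–B2, B2–B3, B2–B4, B1–B5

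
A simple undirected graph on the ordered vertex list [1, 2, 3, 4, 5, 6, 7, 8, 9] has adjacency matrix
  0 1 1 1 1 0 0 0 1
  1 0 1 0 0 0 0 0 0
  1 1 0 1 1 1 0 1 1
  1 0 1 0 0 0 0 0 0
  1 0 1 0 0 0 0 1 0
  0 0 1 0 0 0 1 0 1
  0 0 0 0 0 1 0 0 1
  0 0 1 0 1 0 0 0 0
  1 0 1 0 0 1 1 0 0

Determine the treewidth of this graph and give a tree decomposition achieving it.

Treewidth 2.
One optimal decomposition is:
Bags: B1 = {1, 3, 9}  B2 = {1, 3, 4}  B3 = {3, 6, 9}  B4 = {1, 3, 5}  B5 = {3, 5, 8}  B6 = {1, 2, 3}  B7 = {6, 7, 9}
Tree: B1–B2, B1–B3, B2–B4, B4–B5, B4–B6, B3–B7

Each bag holds 3 vertices, so the decomposition has width 2, which upper-bounds the treewidth. Conversely, {3, 5, 8} is a clique of size 3, and the vertices of any clique must share a bag in every tree decomposition; so some bag has ≥ 3 vertices and tw(G) ≥ 2. Combining the bounds, tw(G) = 2.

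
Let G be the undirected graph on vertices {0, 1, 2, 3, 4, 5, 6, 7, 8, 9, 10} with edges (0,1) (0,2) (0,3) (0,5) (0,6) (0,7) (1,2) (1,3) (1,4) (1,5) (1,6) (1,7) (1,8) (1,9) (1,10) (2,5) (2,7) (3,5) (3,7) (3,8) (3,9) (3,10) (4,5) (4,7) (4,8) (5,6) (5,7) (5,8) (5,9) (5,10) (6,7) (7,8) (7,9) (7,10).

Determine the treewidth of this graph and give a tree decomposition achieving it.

Treewidth 4.
One such decomposition:
Bags: B1 = {1, 3, 5, 7, 10}  B2 = {1, 3, 5, 7, 8}  B3 = {1, 4, 5, 7, 8}  B4 = {0, 1, 3, 5, 7}  B5 = {1, 3, 5, 7, 9}  B6 = {0, 1, 5, 6, 7}  B7 = {0, 1, 2, 5, 7}
Tree: B1–B2, B2–B3, B1–B4, B1–B5, B4–B6, B6–B7

The largest bag has 5 vertices, giving width 4; this decomposition certifies tw(G) ≤ 4. Conversely, {0, 1, 2, 5, 7} is a clique of size 5, and the vertices of any clique must share a bag in every tree decomposition; so some bag has ≥ 5 vertices and tw(G) ≥ 4. Therefore the treewidth is 4.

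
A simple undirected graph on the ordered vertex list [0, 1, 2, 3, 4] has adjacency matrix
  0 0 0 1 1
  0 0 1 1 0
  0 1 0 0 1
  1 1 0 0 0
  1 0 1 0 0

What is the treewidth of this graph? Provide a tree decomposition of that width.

The largest bag has 3 vertices, giving width 2; this decomposition certifies tw(G) ≤ 2. For the lower bound, G contains the cycle 0–4–2–1–3–0, so G is not a forest; only forests have treewidth ≤ 1, hence tw(G) ≥ 2. Combining the bounds, tw(G) = 2.

Treewidth 2.
Bags: B1 = {0, 2, 4}  B2 = {0, 1, 2}  B3 = {0, 1, 3}
Tree: B1–B2, B2–B3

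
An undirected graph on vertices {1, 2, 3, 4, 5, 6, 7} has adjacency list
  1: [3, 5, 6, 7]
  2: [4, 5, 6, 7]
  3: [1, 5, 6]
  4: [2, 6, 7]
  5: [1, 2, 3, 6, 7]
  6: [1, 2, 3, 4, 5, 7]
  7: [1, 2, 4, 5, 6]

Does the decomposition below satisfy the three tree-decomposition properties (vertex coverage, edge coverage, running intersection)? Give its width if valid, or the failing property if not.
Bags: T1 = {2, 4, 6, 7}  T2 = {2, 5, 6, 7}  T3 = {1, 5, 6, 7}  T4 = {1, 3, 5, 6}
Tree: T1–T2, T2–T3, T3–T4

Vertex coverage: the bags together contain {1, 2, 3, 4, 5, 6, 7}, the full vertex set. Edge coverage: each edge of G has both endpoints in at least one bag. Running intersection: for every vertex, the bags containing it form a connected subtree. All three properties hold, so this is a valid tree decomposition of width max|bag| − 1 = 3, and hence tw(G) ≤ 3.

Yes; width 3.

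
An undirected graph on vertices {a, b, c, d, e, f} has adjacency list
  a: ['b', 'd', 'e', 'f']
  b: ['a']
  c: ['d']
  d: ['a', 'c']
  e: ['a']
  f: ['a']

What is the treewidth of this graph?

1

A width-1 tree decomposition is:
Bags: B1 = {a, f}  B2 = {a, d}  B3 = {a, e}  B4 = {a, b}  B5 = {c, d}
Tree: B1–B2, B2–B3, B1–B4, B2–B5
Each bag holds 2 vertices, so the decomposition has width 1, which upper-bounds the treewidth. G has an edge, so its treewidth is at least 1. Hence tw(G) = 1 exactly.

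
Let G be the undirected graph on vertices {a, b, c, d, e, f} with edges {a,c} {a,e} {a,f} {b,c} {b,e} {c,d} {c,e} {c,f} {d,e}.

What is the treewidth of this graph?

A width-2 tree decomposition is:
Bags: B1 = {c, d, e}  B2 = {b, c, e}  B3 = {a, c, e}  B4 = {a, c, f}
Tree: B1–B2, B1–B3, B3–B4
The largest bag has 3 vertices, giving width 2; this decomposition certifies tw(G) ≤ 2. Conversely, {c, d, e} is a clique of size 3, and the vertices of any clique must share a bag in every tree decomposition; so some bag has ≥ 3 vertices and tw(G) ≥ 2. Combining the bounds, tw(G) = 2.

2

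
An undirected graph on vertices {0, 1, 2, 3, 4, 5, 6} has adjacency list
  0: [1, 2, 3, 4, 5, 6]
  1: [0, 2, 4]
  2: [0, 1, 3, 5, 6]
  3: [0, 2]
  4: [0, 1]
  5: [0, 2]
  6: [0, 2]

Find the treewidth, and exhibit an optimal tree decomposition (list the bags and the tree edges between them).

Treewidth 2.
One such decomposition:
Bags: B1 = {0, 2, 6}  B2 = {0, 2, 5}  B3 = {0, 1, 2}  B4 = {0, 2, 3}  B5 = {0, 1, 4}
Tree: B1–B2, B2–B3, B2–B4, B3–B5

The largest bag has 3 vertices, giving width 2; this decomposition certifies tw(G) ≤ 2. Conversely, {0, 1, 2} is a clique of size 3, and the vertices of any clique must share a bag in every tree decomposition; so some bag has ≥ 3 vertices and tw(G) ≥ 2. Hence tw(G) = 2 exactly.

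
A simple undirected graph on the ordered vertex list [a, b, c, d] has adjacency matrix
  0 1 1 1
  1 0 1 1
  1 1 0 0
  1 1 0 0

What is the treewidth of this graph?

A width-2 tree decomposition is:
Bags: B1 = {a, b, d}  B2 = {a, b, c}
Tree: B1–B2
Each bag holds 3 vertices, so the decomposition has width 2, which upper-bounds the treewidth. On the other hand G contains the 3-clique {a, b, d}. A clique must lie in a single bag of any decomposition, so no decomposition can have width below 2. Therefore the treewidth is 2.

2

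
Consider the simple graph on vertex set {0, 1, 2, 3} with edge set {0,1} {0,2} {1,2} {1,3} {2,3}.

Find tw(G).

2

A width-2 tree decomposition is:
Bags: B1 = {1, 2, 3}  B2 = {0, 1, 2}
Tree: B1–B2
Each bag holds 3 vertices, so the decomposition has width 2, which upper-bounds the treewidth. For the lower bound, the 3 vertices {0, 1, 2} are pairwise adjacent, and any tree decomposition puts a clique entirely inside one bag — forcing width ≥ 2. The upper and lower bounds meet at 2, so that is the treewidth.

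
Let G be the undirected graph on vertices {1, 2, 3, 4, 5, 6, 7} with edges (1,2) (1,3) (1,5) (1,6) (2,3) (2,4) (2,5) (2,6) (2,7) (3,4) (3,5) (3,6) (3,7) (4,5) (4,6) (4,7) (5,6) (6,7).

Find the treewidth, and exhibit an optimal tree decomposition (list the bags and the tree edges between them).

Each bag holds 5 vertices, so the decomposition has width 4, which upper-bounds the treewidth. On the other hand G contains the 5-clique {1, 2, 3, 5, 6}. A clique must lie in a single bag of any decomposition, so no decomposition can have width below 4. The upper and lower bounds meet at 4, so that is the treewidth.

Treewidth 4.
One such decomposition:
Bags: B1 = {2, 3, 4, 5, 6}  B2 = {1, 2, 3, 5, 6}  B3 = {2, 3, 4, 6, 7}
Tree: B1–B2, B1–B3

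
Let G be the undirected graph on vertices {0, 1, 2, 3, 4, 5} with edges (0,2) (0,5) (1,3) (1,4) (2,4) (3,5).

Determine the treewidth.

A width-2 tree decomposition is:
Bags: B1 = {1, 2, 4}  B2 = {1, 2, 3}  B3 = {2, 3, 5}  B4 = {0, 2, 5}
Tree: B1–B2, B2–B3, B3–B4
The largest bag has 3 vertices, giving width 2; this decomposition certifies tw(G) ≤ 2. Since 2–4–1–3–5–0–2 is a cycle in G, G is not acyclic. Forests are exactly the graphs of treewidth ≤ 1, so tw(G) ≥ 2. The upper and lower bounds meet at 2, so that is the treewidth.

2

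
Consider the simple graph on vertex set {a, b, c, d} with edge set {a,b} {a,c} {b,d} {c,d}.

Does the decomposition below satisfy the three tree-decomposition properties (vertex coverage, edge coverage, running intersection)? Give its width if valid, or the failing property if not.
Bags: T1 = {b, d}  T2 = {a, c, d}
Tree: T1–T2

No — edge (a,b) lies in no bag.

A tree decomposition must satisfy three properties: every vertex lies in some bag; for every edge, both endpoints lie together in some bag; and for every vertex, the bags containing it form a connected subtree. Here edge (a,b) lies in no bag, so the decomposition is invalid.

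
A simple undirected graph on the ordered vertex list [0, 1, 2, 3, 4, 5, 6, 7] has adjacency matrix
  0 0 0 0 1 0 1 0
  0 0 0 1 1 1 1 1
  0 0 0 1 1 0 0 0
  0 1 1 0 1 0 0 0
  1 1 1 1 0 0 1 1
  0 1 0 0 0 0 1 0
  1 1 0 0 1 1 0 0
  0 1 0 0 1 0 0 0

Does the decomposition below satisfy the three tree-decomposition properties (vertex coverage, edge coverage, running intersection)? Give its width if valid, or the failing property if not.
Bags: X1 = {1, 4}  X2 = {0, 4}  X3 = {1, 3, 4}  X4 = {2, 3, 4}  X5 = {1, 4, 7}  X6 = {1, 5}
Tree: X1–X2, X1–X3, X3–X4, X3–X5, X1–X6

No — vertex 6 appears in no bag.

A tree decomposition must satisfy three properties: every vertex lies in some bag; for every edge, both endpoints lie together in some bag; and for every vertex, the bags containing it form a connected subtree. Here vertex 6 appears in no bag, so the decomposition is invalid.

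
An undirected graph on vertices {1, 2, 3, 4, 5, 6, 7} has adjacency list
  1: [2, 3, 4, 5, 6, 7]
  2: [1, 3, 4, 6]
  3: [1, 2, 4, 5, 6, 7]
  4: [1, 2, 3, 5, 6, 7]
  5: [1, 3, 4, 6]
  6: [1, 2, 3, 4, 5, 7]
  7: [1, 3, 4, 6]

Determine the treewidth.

A width-4 tree decomposition is:
Bags: B1 = {1, 3, 4, 5, 6}  B2 = {1, 2, 3, 4, 6}  B3 = {1, 3, 4, 6, 7}
Tree: B1–B2, B2–B3
The largest bag has 5 vertices, giving width 4; this decomposition certifies tw(G) ≤ 4. Conversely, {1, 2, 3, 4, 6} is a clique of size 5, and the vertices of any clique must share a bag in every tree decomposition; so some bag has ≥ 5 vertices and tw(G) ≥ 4. Combining the bounds, tw(G) = 4.

4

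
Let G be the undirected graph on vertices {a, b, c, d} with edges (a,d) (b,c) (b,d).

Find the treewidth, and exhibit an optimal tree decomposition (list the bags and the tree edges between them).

Treewidth 1.
One optimal decomposition is:
Bags: B1 = {b, c}  B2 = {b, d}  B3 = {a, d}
Tree: B1–B2, B2–B3

The largest bag has 2 vertices, giving width 1; this decomposition certifies tw(G) ≤ 1. Any graph with an edge has treewidth ≥ 1, and G has the edge c–b. Therefore the treewidth is 1.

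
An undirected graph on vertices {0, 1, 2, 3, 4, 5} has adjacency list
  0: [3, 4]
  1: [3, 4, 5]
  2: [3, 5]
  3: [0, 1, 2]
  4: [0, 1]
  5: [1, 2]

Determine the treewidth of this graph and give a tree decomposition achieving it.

Treewidth 2.
Bags: B1 = {0, 3, 4}  B2 = {1, 3, 4}  B3 = {1, 2, 3}  B4 = {1, 2, 5}
Tree: B1–B2, B2–B3, B3–B4

The largest bag has 3 vertices, giving width 2; this decomposition certifies tw(G) ≤ 2. For the lower bound, G contains the cycle 0–4–1–3–0, so G is not a forest; only forests have treewidth ≤ 1, hence tw(G) ≥ 2. Combining the bounds, tw(G) = 2.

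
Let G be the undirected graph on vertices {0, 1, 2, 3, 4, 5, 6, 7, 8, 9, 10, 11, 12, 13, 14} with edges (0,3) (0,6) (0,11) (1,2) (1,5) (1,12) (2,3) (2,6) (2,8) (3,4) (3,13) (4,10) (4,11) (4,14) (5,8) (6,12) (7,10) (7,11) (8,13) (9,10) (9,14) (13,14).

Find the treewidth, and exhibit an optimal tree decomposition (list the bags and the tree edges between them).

Treewidth 3.
One such decomposition:
Bags: B1 = {7, 9, 10, 14}  B2 = {4, 7, 10, 14}  B3 = {4, 7, 11, 14}  B4 = {4, 11, 13, 14}  B5 = {3, 4, 11, 13}  B6 = {0, 3, 11, 13}  B7 = {0, 3, 8, 13}  B8 = {0, 2, 3, 8}  B9 = {0, 2, 6, 8}  B10 = {2, 5, 6, 8}  B11 = {1, 2, 5, 6}  B12 = {1, 5, 6, 12}
Tree: B1–B2, B2–B3, B3–B4, B4–B5, B5–B6, B6–B7, B7–B8, B8–B9, B9–B10, B10–B11, B11–B12

The largest bag has 4 vertices, giving width 3; this decomposition certifies tw(G) ≤ 3. For the lower bound: the 4 vertex sets {7,9,10}, {14}, {4}, {0,3,11,13} are disjoint, each induces a connected subgraph, and every pair is joined by at least one edge of G. Contracting each set to a single vertex therefore yields K_{4} as a minor, and since treewidth is minor-monotone, tw(G) ≥ tw(K_{4}) = 3. Therefore the treewidth is 3.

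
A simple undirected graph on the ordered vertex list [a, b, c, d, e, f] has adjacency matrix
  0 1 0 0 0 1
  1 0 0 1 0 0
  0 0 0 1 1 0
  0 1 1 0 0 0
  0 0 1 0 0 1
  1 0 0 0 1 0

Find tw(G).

A width-2 tree decomposition is:
Bags: B1 = {a, e, f}  B2 = {a, c, e}  B3 = {a, c, d}  B4 = {a, b, d}
Tree: B1–B2, B2–B3, B3–B4
The largest bag has 3 vertices, giving width 2; this decomposition certifies tw(G) ≤ 2. The edges a–f–e–c–d–b–a form a cycle, so G is not a tree and its treewidth is at least 2. Therefore the treewidth is 2.

2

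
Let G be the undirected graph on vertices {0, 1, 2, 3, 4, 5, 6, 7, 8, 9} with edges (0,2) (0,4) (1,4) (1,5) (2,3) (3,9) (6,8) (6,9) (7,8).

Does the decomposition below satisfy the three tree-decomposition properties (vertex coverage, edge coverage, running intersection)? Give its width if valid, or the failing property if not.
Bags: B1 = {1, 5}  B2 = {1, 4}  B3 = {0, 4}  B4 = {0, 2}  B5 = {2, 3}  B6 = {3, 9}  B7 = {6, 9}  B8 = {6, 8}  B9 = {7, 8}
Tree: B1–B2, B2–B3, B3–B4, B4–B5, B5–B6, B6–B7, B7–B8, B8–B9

Yes; width 1.

Every vertex of G appears in some bag (union = {0, 1, 2, 3, 4, 5, 6, 7, 8, 9}); every edge is covered by a bag; and for each vertex v the set of bags containing v is connected in the bag tree. The decomposition is therefore valid. The largest bag has 2 vertices, so the width is 1.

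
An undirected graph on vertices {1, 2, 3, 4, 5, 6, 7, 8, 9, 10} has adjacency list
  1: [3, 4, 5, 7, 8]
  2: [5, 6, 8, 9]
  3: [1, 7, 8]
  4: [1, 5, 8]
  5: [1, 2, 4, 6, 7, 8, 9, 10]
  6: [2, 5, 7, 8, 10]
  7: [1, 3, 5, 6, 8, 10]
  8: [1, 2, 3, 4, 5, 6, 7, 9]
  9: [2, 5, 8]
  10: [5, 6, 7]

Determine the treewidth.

3

A width-3 tree decomposition is:
Bags: B1 = {1, 5, 7, 8}  B2 = {5, 6, 7, 8}  B3 = {1, 4, 5, 8}  B4 = {2, 5, 6, 8}  B5 = {2, 5, 8, 9}  B6 = {5, 6, 7, 10}  B7 = {1, 3, 7, 8}
Tree: B1–B2, B1–B3, B2–B4, B4–B5, B2–B6, B1–B7
Each bag holds 4 vertices, so the decomposition has width 3, which upper-bounds the treewidth. Conversely, {1, 3, 7, 8} is a clique of size 4, and the vertices of any clique must share a bag in every tree decomposition; so some bag has ≥ 4 vertices and tw(G) ≥ 3. Therefore the treewidth is 3.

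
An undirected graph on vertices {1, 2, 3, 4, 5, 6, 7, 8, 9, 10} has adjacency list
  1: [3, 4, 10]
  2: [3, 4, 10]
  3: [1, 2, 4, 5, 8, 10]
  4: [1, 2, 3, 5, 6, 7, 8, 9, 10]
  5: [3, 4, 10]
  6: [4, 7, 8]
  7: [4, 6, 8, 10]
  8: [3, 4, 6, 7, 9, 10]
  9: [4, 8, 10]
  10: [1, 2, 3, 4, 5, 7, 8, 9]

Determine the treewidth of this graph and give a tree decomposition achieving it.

Treewidth 3.
One such decomposition:
Bags: B1 = {4, 7, 8, 10}  B2 = {4, 8, 9, 10}  B3 = {3, 4, 8, 10}  B4 = {4, 6, 7, 8}  B5 = {1, 3, 4, 10}  B6 = {3, 4, 5, 10}  B7 = {2, 3, 4, 10}
Tree: B1–B2, B2–B3, B1–B4, B3–B5, B3–B6, B5–B7

Every bag has size at most 4, so the width is 4 − 1 = 3 and tw(G) ≤ 3. For the lower bound, the 4 vertices {4, 8, 9, 10} are pairwise adjacent, and any tree decomposition puts a clique entirely inside one bag — forcing width ≥ 3. The upper and lower bounds meet at 3, so that is the treewidth.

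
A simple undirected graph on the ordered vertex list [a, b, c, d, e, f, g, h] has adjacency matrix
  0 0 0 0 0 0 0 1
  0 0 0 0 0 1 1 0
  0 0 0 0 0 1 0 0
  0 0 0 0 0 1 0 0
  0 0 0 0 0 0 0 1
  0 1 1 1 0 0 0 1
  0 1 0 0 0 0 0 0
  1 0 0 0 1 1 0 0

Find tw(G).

A width-1 tree decomposition is:
Bags: B1 = {f, h}  B2 = {a, h}  B3 = {e, h}  B4 = {b, f}  B5 = {c, f}  B6 = {d, f}  B7 = {b, g}
Tree: B1–B2, B1–B3, B1–B4, B1–B5, B5–B6, B4–B7
The largest bag has 2 vertices, giving width 1; this decomposition certifies tw(G) ≤ 1. Any graph with an edge has treewidth ≥ 1, and G has the edge f–h. The upper and lower bounds meet at 1, so that is the treewidth.

1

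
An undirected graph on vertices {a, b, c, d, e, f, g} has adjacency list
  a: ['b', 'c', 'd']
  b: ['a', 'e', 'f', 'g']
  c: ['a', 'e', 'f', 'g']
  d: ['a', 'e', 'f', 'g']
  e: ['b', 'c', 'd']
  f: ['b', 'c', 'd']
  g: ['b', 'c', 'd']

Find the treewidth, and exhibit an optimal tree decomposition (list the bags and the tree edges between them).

The largest bag has 4 vertices, giving width 3; this decomposition certifies tw(G) ≤ 3. For the lower bound: the 4 vertex sets {d,e}, {b,f}, {c}, {g} are disjoint, each induces a connected subgraph, and every pair is joined by at least one edge of G. Contracting each set to a single vertex therefore yields K_{4} as a minor, and since treewidth is minor-monotone, tw(G) ≥ tw(K_{4}) = 3. Therefore the treewidth is 3.

Treewidth 3.
Bags: B1 = {b, c, d, e}  B2 = {b, c, d, f}  B3 = {b, c, d, g}  B4 = {a, b, c, d}
Tree: B1–B2, B2–B3, B3–B4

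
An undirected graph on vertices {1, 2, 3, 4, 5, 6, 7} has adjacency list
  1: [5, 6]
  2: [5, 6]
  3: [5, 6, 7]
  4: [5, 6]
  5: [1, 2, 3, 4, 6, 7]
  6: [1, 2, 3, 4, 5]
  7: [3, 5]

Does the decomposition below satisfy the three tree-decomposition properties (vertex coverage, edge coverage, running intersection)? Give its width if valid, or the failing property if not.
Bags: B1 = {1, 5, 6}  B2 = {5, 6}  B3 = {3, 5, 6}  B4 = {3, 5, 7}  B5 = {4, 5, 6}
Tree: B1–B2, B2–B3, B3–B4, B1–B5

A tree decomposition must satisfy three properties: every vertex lies in some bag; for every edge, both endpoints lie together in some bag; and for every vertex, the bags containing it form a connected subtree. Here vertex 2 appears in no bag, so the decomposition is invalid.

No — vertex 2 appears in no bag.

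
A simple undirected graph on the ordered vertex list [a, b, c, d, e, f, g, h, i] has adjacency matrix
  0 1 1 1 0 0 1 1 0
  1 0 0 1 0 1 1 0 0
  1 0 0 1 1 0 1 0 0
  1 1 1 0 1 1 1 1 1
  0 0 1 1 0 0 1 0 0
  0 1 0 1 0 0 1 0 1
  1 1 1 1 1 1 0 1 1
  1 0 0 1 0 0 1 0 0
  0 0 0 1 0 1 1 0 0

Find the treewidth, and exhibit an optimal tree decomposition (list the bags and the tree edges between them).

The largest bag has 4 vertices, giving width 3; this decomposition certifies tw(G) ≤ 3. On the other hand G contains the 4-clique {a, d, g, h}. A clique must lie in a single bag of any decomposition, so no decomposition can have width below 3. Hence tw(G) = 3 exactly.

Treewidth 3.
One such decomposition:
Bags: B1 = {a, b, d, g}  B2 = {b, d, f, g}  B3 = {a, c, d, g}  B4 = {c, d, e, g}  B5 = {a, d, g, h}  B6 = {d, f, g, i}
Tree: B1–B2, B1–B3, B3–B4, B3–B5, B2–B6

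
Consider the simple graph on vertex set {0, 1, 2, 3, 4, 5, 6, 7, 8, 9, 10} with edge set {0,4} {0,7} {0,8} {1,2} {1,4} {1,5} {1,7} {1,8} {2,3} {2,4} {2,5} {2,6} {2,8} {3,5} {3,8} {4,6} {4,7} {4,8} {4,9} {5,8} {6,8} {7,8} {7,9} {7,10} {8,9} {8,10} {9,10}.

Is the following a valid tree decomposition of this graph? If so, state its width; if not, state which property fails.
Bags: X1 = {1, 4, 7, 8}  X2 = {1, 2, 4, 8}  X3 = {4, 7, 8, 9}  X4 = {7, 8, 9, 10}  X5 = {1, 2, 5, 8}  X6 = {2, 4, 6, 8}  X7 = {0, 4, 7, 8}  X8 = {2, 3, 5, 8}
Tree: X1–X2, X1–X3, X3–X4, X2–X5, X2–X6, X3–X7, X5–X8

Yes; width 3.

Vertex coverage: the bags together contain {0, 1, 2, 3, 4, 5, 6, 7, 8, 9, 10}, the full vertex set. Edge coverage: each edge of G has both endpoints in at least one bag. Running intersection: for every vertex, the bags containing it form a connected subtree. All three properties hold, so this is a valid tree decomposition of width max|bag| − 1 = 3, and hence tw(G) ≤ 3.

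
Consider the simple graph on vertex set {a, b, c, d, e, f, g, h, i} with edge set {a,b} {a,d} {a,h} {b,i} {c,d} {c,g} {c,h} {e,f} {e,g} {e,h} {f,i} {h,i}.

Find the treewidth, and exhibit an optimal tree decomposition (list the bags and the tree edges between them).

Every bag has size at most 4, so the width is 4 − 1 = 3 and tw(G) ≤ 3. For the lower bound: the 4 vertex sets {b,f,i}, {a}, {h}, {c,d,e,g} are disjoint, each induces a connected subgraph, and every pair is joined by at least one edge of G. Contracting each set to a single vertex therefore yields K_{4} as a minor, and since treewidth is minor-monotone, tw(G) ≥ tw(K_{4}) = 3. Combining the bounds, tw(G) = 3.

Treewidth 3.
Bags: B1 = {a, b, f, i}  B2 = {a, f, h, i}  B3 = {a, e, f, h}  B4 = {a, d, e, h}  B5 = {c, d, e, h}  B6 = {c, d, e, g}
Tree: B1–B2, B2–B3, B3–B4, B4–B5, B5–B6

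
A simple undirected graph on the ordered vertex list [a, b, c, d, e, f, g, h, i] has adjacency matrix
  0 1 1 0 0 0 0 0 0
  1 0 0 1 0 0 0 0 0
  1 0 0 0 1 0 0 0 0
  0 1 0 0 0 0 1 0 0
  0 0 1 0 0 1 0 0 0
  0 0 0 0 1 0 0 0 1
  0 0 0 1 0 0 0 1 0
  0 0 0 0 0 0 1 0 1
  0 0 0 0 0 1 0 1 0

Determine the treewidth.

A width-2 tree decomposition is:
Bags: B1 = {e, f, i}  B2 = {c, e, i}  B3 = {a, c, i}  B4 = {a, b, i}  B5 = {b, d, i}  B6 = {d, g, i}  B7 = {g, h, i}
Tree: B1–B2, B2–B3, B3–B4, B4–B5, B5–B6, B6–B7
Each bag holds 3 vertices, so the decomposition has width 2, which upper-bounds the treewidth. For the lower bound, G contains the cycle i–f–e–c–a–b–d–g–h–i, so G is not a forest; only forests have treewidth ≤ 1, hence tw(G) ≥ 2. Therefore the treewidth is 2.

2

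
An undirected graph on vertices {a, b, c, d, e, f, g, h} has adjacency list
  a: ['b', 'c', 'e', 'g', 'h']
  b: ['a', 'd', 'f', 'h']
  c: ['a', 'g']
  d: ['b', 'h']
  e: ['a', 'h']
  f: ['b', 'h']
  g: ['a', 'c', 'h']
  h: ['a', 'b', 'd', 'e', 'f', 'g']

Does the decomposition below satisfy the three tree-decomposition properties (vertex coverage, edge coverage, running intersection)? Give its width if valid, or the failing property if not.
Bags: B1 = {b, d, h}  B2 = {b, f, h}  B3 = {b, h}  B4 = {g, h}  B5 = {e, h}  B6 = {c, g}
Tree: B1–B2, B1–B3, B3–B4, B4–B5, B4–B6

A tree decomposition must satisfy three properties: every vertex lies in some bag; for every edge, both endpoints lie together in some bag; and for every vertex, the bags containing it form a connected subtree. Here vertex a appears in no bag, so the decomposition is invalid.

No — vertex a appears in no bag.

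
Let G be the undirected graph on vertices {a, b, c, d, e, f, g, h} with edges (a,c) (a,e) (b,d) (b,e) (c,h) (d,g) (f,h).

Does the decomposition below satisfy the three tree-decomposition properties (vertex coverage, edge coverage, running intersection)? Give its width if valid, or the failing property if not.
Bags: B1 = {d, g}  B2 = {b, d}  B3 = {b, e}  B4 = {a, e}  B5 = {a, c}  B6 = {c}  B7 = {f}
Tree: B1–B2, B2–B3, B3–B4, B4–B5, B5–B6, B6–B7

A tree decomposition must satisfy three properties: every vertex lies in some bag; for every edge, both endpoints lie together in some bag; and for every vertex, the bags containing it form a connected subtree. Here vertex h appears in no bag, so the decomposition is invalid.

No — vertex h appears in no bag.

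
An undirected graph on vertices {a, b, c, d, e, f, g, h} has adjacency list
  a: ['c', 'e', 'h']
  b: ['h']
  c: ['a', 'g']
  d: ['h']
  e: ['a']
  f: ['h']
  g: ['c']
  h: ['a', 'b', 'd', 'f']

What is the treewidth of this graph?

A width-1 tree decomposition is:
Bags: B1 = {d, h}  B2 = {b, h}  B3 = {a, h}  B4 = {a, e}  B5 = {a, c}  B6 = {c, g}  B7 = {f, h}
Tree: B1–B2, B2–B3, B3–B4, B3–B5, B5–B6, B2–B7
The largest bag has 2 vertices, giving width 1; this decomposition certifies tw(G) ≤ 1. G has an edge, so its treewidth is at least 1. The upper and lower bounds meet at 1, so that is the treewidth.

1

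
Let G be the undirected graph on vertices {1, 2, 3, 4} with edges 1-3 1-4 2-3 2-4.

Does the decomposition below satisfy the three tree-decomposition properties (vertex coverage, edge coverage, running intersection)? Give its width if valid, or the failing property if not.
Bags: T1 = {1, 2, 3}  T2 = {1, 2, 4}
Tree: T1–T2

Yes; width 2.

Checking the three conditions: (i) the bags cover all of {1, 2, 3, 4}; (ii) for each edge, some bag contains both endpoints; (iii) the bags containing any fixed vertex form a subtree. All hold, so the decomposition is valid with width 3 − 1 = 2.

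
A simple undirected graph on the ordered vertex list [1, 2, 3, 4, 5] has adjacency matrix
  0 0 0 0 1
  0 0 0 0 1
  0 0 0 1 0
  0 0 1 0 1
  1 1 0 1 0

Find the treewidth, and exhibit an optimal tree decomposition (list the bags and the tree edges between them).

Every bag has size at most 2, so the width is 2 − 1 = 1 and tw(G) ≤ 1. G has an edge, so its treewidth is at least 1. Therefore the treewidth is 1.

Treewidth 1.
One such decomposition:
Bags: B1 = {4, 5}  B2 = {1, 5}  B3 = {2, 5}  B4 = {3, 4}
Tree: B1–B2, B1–B3, B1–B4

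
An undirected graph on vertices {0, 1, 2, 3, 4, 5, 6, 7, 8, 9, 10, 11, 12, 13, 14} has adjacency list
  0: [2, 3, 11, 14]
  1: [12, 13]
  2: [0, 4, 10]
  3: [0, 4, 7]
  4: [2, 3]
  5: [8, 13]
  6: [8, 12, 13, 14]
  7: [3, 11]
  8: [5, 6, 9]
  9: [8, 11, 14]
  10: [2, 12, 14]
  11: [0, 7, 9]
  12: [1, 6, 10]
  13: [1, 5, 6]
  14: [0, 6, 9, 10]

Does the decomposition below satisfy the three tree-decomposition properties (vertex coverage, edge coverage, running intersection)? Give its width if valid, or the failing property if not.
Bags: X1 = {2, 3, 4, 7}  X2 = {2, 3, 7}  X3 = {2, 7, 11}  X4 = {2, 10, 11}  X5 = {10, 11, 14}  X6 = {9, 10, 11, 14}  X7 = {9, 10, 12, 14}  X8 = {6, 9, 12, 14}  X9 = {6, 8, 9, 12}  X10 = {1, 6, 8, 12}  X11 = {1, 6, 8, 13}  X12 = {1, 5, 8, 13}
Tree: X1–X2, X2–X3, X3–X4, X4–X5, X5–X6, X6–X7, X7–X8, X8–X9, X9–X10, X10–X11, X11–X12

No — vertex 0 appears in no bag.

A tree decomposition must satisfy three properties: every vertex lies in some bag; for every edge, both endpoints lie together in some bag; and for every vertex, the bags containing it form a connected subtree. Here vertex 0 appears in no bag, so the decomposition is invalid.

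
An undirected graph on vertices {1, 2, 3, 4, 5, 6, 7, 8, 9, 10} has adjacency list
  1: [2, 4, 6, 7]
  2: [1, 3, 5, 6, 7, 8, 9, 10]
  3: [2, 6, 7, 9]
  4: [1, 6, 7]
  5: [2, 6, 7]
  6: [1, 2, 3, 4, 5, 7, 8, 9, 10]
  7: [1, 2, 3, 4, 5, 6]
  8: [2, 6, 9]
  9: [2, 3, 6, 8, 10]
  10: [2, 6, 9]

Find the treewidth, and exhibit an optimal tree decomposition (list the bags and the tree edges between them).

Treewidth 3.
One such decomposition:
Bags: B1 = {2, 3, 6, 9}  B2 = {2, 3, 6, 7}  B3 = {1, 2, 6, 7}  B4 = {2, 5, 6, 7}  B5 = {2, 6, 9, 10}  B6 = {2, 6, 8, 9}  B7 = {1, 4, 6, 7}
Tree: B1–B2, B2–B3, B2–B4, B1–B5, B5–B6, B3–B7

Each bag holds 4 vertices, so the decomposition has width 3, which upper-bounds the treewidth. Conversely, {2, 6, 8, 9} is a clique of size 4, and the vertices of any clique must share a bag in every tree decomposition; so some bag has ≥ 4 vertices and tw(G) ≥ 3. Combining the bounds, tw(G) = 3.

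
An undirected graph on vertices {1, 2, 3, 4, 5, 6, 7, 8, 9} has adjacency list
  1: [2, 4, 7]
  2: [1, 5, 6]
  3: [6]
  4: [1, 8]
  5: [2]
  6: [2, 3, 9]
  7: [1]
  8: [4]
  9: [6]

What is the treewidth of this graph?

A width-1 tree decomposition is:
Bags: B1 = {2, 6}  B2 = {1, 2}  B3 = {1, 4}  B4 = {3, 6}  B5 = {6, 9}  B6 = {1, 7}  B7 = {4, 8}  B8 = {2, 5}
Tree: B1–B2, B2–B3, B1–B4, B4–B5, B3–B6, B3–B7, B2–B8
Each bag holds 2 vertices, so the decomposition has width 1, which upper-bounds the treewidth. Any graph with an edge has treewidth ≥ 1, and G has the edge 6–2. Combining the bounds, tw(G) = 1.

1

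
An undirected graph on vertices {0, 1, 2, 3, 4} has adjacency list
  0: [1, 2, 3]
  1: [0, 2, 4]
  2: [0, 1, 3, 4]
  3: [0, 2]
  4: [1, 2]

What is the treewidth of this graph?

2

A width-2 tree decomposition is:
Bags: B1 = {0, 1, 2}  B2 = {0, 2, 3}  B3 = {1, 2, 4}
Tree: B1–B2, B1–B3
The largest bag has 3 vertices, giving width 2; this decomposition certifies tw(G) ≤ 2. Conversely, {0, 1, 2} is a clique of size 3, and the vertices of any clique must share a bag in every tree decomposition; so some bag has ≥ 3 vertices and tw(G) ≥ 2. Hence tw(G) = 2 exactly.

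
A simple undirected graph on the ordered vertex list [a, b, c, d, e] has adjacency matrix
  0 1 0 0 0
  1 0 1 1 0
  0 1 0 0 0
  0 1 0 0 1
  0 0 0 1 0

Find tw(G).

A width-1 tree decomposition is:
Bags: B1 = {a, b}  B2 = {b, d}  B3 = {b, c}  B4 = {d, e}
Tree: B1–B2, B2–B3, B2–B4
Each bag holds 2 vertices, so the decomposition has width 1, which upper-bounds the treewidth. Any graph with an edge has treewidth ≥ 1, and G has the edge b–a. The upper and lower bounds meet at 1, so that is the treewidth.

1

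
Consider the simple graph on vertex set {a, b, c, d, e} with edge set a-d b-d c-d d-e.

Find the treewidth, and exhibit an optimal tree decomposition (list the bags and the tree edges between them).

Treewidth 1.
Bags: B1 = {b, d}  B2 = {d, e}  B3 = {c, d}  B4 = {a, d}
Tree: B1–B2, B1–B3, B1–B4

Every bag has size at most 2, so the width is 2 − 1 = 1 and tw(G) ≤ 1. Any graph with an edge has treewidth ≥ 1, and G has the edge d–b. Hence tw(G) = 1 exactly.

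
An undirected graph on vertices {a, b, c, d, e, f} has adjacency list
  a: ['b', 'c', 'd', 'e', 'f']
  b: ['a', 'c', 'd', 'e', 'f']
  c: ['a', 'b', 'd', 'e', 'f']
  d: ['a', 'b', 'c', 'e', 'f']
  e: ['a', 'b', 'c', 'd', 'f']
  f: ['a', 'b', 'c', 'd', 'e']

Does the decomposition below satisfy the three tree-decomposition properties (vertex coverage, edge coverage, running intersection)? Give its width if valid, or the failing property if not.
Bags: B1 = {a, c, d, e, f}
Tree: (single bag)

No — vertex b appears in no bag.

A tree decomposition must satisfy three properties: every vertex lies in some bag; for every edge, both endpoints lie together in some bag; and for every vertex, the bags containing it form a connected subtree. Here vertex b appears in no bag, so the decomposition is invalid.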